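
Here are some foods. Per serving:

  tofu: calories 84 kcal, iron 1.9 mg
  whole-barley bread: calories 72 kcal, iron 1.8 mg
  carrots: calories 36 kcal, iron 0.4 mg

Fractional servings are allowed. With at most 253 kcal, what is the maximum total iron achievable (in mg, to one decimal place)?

6.3 mg

Iron per kcal: whole-barley bread 0.025, tofu 0.02262, carrots 0.01111.
With no serving limits, spend the whole calories allowance on whole-barley bread: 253 kcal / 72 kcal × 1.8 mg = 6.3 mg.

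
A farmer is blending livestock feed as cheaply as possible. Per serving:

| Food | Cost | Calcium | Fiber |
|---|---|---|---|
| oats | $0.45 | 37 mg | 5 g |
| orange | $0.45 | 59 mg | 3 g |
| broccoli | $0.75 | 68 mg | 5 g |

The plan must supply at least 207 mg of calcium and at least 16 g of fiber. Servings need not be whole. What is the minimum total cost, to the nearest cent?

Compare the cost at each extreme point of the feasible region.
oats only: max(207/37, 16/5) = 5.595 servings → $2.52.
orange only: max(207/59, 16/3) = 5.333 servings → $2.40.
broccoli only: max(207/68, 16/5) = 3.2 servings → $2.40.
oats + orange with both tight: 1.755 servings and 2.408 servings → $1.87.
oats + broccoli with both tight: 0.3419 servings and 2.858 servings → $2.30.
orange + broccoli with both targets exact would need a negative amount; discard.
So the least-cost plan costs $1.87.

$1.87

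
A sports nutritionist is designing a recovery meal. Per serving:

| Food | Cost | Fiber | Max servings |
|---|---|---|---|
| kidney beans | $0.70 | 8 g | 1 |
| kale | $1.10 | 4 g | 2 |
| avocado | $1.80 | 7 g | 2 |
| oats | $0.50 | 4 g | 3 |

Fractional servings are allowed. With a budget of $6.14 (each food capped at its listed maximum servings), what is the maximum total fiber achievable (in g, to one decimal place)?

35.2 g

Fiber per dollar: kidney beans 11.43, oats 8, avocado 3.889, kale 3.636.
Take 1 serving of kidney beans: spends $0.70, +8.0 g fiber (running total 8.0 g).
Take 3 servings of oats: spends $1.50, +12.0 g fiber (running total 20.0 g).
Take 2 servings of avocado: spends $3.60, +14.0 g fiber (running total 34.0 g).
Take 0.3091 servings of kale: spends $0.34, +1.2 g fiber (running total 35.2 g).
Greedy by best ratio exhausts the cost allowance optimally: 35.2 g.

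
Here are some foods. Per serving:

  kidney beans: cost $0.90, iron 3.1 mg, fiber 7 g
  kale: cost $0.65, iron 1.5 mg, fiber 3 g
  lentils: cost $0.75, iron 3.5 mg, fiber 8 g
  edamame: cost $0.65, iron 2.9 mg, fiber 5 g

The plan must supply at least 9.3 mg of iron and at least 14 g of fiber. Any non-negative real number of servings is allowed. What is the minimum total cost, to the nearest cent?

The cheapest plan sits at a corner of the feasible region — with two constraints it uses at most two foods.
kidney beans only: max(9.3/3.1, 14/7) = 3 servings → $2.70.
kale only: max(9.3/1.5, 14/3) = 6.2 servings → $4.03.
lentils only: max(9.3/3.5, 14/8) = 2.657 servings → $1.99.
edamame only: max(9.3/2.9, 14/5) = 3.207 servings → $2.08.
kidney beans + kale: the both-tight solution has a negative serving — not a feasible corner.
kidney beans + lentils with both targets exact would need a negative amount; discard.
kidney beans + edamame with both targets exact would need a negative amount; discard.
kale + lentils: intersection lies outside the first quadrant.
kale + edamame with both targets exact would need a negative amount; discard.
lentils + edamame with both targets exact would need a negative amount; discard.
Cheapest feasible corner: $1.99.

$1.99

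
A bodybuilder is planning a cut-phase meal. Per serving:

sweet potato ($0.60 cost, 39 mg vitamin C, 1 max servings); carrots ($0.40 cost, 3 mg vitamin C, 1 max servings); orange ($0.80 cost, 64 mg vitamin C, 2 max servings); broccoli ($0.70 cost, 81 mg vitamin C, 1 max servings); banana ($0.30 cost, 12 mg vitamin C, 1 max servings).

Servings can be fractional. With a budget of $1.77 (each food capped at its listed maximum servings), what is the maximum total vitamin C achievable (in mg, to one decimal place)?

Vitamin C per dollar: broccoli 115.7, orange 80, sweet potato 65, banana 40, carrots 7.5.
Take 1 serving of broccoli: spends $0.70, +81.0 mg vitamin C (running total 81.0 mg).
Take 1.337 servings of orange: spends $1.07, +85.6 mg vitamin C (running total 166.6 mg).
Filling greedily by vitamin C-per-dollar is optimal for one linear limit, giving 166.6 mg.

166.6 mg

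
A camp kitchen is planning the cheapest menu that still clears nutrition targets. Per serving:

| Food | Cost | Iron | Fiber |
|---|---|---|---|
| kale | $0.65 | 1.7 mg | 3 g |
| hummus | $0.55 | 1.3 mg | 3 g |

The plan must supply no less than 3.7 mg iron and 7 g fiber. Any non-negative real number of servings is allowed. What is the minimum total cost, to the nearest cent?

$1.45

Minimising a linear cost over {iron ≥ 3.7, fiber ≥ 7, servings ≥ 0} — the optimum is at a vertex, using one or two foods.
kale only: max(3.7/1.7, 7/3) = 2.333 servings → $1.52.
hummus only: max(3.7/1.3, 7/3) = 2.846 servings → $1.57.
kale + hummus with both tight: 1.667 servings and 0.6667 servings → $1.45.
So the least-cost plan costs $1.45.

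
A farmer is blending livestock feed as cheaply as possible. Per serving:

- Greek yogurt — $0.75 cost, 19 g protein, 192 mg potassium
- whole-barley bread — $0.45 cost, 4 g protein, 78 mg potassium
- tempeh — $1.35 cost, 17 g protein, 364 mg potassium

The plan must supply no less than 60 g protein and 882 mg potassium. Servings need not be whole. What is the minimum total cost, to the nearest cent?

This is a tiny linear program; its minimum lies at a vertex of the feasible set. List the vertices and price them.
Greek yogurt only: max(60/19, 882/192) = 4.594 servings → $3.45.
whole-barley bread only: max(60/4, 882/78) = 15 servings → $6.75.
tempeh only: max(60/17, 882/364) = 3.529 servings → $4.76.
Greek yogurt + whole-barley bread with both tight: 1.613 servings and 7.336 servings → $4.51.
Greek yogurt + tempeh with both tight: 1.875 servings and 1.434 servings → $3.34.
whole-barley bread + tempeh with both targets exact would need a negative amount; discard.
The minimum over all feasible corners is $3.34.

$3.34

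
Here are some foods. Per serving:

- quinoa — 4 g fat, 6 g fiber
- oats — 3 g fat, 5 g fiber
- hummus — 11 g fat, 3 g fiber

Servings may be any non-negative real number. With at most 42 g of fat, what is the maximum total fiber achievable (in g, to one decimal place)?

Fiber per g fat: oats 1.667, quinoa 1.5, hummus 0.2727.
With no serving limits, spend the whole fat allowance on oats: 42 g / 3 g × 5 g = 70.0 g.

70.0 g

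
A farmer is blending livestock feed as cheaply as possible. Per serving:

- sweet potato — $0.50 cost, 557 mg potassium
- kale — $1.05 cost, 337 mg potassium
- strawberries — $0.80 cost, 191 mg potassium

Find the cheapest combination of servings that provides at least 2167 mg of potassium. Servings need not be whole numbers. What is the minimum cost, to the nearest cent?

$1.95

Cost per mg of potassium: sweet potato $0.0009, kale $0.0031, strawberries $0.0042.
With no serving limits, use only sweet potato: 2167 mg / 557 mg = 3.89 servings × $0.50 = $1.95.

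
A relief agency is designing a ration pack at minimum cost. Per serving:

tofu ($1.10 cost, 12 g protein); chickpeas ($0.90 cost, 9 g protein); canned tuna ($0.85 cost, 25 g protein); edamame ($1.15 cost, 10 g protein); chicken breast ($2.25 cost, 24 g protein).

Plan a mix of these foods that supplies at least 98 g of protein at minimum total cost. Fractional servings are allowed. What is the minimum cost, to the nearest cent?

Cost per g of protein: canned tuna $0.0340, tofu $0.0917, chicken breast $0.0938, chickpeas $0.1000, edamame $0.1150.
With no serving limits, use only canned tuna: 98 g / 25 g = 3.92 servings × $0.85 = $3.33.

$3.33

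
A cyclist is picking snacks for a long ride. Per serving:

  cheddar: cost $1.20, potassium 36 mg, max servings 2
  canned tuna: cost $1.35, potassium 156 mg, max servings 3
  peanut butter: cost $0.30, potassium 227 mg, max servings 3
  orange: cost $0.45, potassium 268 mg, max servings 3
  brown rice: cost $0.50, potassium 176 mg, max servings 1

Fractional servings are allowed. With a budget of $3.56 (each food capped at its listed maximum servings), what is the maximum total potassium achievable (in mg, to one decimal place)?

Potassium per dollar: peanut butter 756.7, orange 595.6, brown rice 352, canned tuna 115.6, cheddar 30.
Take 3 servings of peanut butter: spends $0.90, +681.0 mg potassium (running total 681.0 mg).
Take 3 servings of orange: spends $1.35, +804.0 mg potassium (running total 1485.0 mg).
Take 1 serving of brown rice: spends $0.50, +176.0 mg potassium (running total 1661.0 mg).
Take 0.6 servings of canned tuna: spends $0.81, +93.6 mg potassium (running total 1754.6 mg).
Filling greedily by potassium-per-dollar is optimal for one linear limit, giving 1754.6 mg.

1754.6 mg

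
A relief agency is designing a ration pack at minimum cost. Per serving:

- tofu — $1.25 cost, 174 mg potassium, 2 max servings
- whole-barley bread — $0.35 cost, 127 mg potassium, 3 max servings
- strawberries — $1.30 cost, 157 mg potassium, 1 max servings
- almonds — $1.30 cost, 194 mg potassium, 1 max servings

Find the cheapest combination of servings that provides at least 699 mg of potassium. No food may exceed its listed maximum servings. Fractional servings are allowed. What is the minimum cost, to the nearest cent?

$3.24

Cost per mg of potassium: whole-barley bread $0.0028, almonds $0.0067, tofu $0.0072, strawberries $0.0083.
Take 3 servings of whole-barley bread: +381.0 mg potassium for $1.05 (total $1.05, still need 318.0 mg).
Take 1 serving of almonds: +194.0 mg potassium for $1.30 (total $2.35, still need 124.0 mg).
Take 0.7126 servings of tofu: +124.0 mg potassium for $0.89 (total $3.24, still need 0.0 mg).
Filling from the cheapest source first is optimal under one linear minimum: $3.24.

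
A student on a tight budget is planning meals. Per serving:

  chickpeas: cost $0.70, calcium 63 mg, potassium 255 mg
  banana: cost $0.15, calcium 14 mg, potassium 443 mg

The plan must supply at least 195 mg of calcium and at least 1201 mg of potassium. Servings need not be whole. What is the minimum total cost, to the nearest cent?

Compare the cost at each extreme point of the feasible region.
chickpeas only: max(195/63, 1201/255) = 4.71 servings → $3.30.
banana only: max(195/14, 1201/443) = 13.93 servings → $2.09.
chickpeas + banana with both tight: 2.858 servings and 1.066 servings → $2.16.
Cheapest feasible corner: $2.09.

$2.09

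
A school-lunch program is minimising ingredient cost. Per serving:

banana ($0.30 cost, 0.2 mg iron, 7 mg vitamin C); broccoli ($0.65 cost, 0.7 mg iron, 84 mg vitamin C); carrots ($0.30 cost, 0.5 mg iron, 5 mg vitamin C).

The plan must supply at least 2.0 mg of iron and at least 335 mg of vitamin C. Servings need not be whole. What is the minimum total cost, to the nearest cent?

$2.59

banana only: max(2.0/0.2, 335/7) = 47.86 servings → $14.36.
broccoli only: max(2.0/0.7, 335/84) = 3.988 servings → $2.59.
carrots only: max(2.0/0.5, 335/5) = 67 servings → $20.10.
banana + broccoli: intersection lies outside the first quadrant.
banana + carrots: the both-tight solution has a negative serving — not a feasible corner.
broccoli + carrots: the both-tight solution has a negative serving — not a feasible corner.
So the least-cost plan costs $2.59.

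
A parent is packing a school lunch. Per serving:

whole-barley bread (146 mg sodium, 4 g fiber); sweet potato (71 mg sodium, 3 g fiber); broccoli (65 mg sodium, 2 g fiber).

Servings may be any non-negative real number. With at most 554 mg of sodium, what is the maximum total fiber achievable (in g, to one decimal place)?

Fiber per mg sodium: sweet potato 0.04225, broccoli 0.03077, whole-barley bread 0.0274.
With no serving limits, spend the whole sodium allowance on sweet potato: 554 mg / 71 mg × 3 g = 23.4 g.

23.4 g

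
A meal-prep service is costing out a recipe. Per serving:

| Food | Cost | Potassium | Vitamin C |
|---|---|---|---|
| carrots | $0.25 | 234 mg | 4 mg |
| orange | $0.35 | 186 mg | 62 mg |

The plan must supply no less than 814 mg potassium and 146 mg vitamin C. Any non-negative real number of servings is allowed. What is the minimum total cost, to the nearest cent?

At the optimum either one food covers both requirements or two foods hit both targets exactly; no other combination can be cheaper.
carrots only: max(814/234, 146/4) = 36.5 servings → $9.12.
orange only: max(814/186, 146/62) = 4.376 servings → $1.53.
carrots + orange with both tight: 1.694 servings and 2.246 servings → $1.21.
Cheapest feasible corner: $1.21.

$1.21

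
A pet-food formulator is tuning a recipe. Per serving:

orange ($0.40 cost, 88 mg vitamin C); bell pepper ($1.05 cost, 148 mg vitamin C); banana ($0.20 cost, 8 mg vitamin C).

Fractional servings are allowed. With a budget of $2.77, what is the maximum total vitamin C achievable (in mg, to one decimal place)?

Vitamin C per dollar: orange 220, bell pepper 141, banana 40.
With no serving limits, spend the whole cost allowance on orange: $2.77 / $0.40 × 88 mg = 609.4 mg.

609.4 mg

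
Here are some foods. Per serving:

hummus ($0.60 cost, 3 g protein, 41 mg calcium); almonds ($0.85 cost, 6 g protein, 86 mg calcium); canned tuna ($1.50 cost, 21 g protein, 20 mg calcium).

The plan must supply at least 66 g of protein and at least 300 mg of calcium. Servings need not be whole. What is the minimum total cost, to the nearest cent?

With two linear requirements the optimum uses one or two foods; enumerate the corners.
hummus only: max(66/3, 300/41) = 22 servings → $13.20.
almonds only: max(66/6, 300/86) = 11 servings → $9.35.
canned tuna only: max(66/21, 300/20) = 15 servings → $22.50.
hummus + almonds: the both-tight solution has a negative serving — not a feasible corner.
hummus + canned tuna with both tight: 6.217 servings and 2.255 servings → $7.11.
almonds + canned tuna with both tight: 2.954 servings and 2.299 servings → $5.96.
The minimum over all feasible corners is $5.96.

$5.96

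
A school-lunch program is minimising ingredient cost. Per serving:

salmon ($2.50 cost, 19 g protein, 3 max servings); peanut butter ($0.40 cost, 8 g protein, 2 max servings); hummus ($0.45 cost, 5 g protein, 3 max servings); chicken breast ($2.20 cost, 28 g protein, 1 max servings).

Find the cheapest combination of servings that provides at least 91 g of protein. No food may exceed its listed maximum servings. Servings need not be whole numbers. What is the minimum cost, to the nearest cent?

$8.56

Cost per g of protein: peanut butter $0.0500, chicken breast $0.0786, hummus $0.0900, salmon $0.1316.
Take 2 servings of peanut butter: +16.0 g protein for $0.80 (total $0.80, still need 75.0 g).
Take 1 serving of chicken breast: +28.0 g protein for $2.20 (total $3.00, still need 47.0 g).
Take 3 servings of hummus: +15.0 g protein for $1.35 (total $4.35, still need 32.0 g).
Take 1.684 servings of salmon: +32.0 g protein for $4.21 (total $8.56, still need 0.0 g).
Filling from the cheapest source first is optimal under one linear minimum: $8.56.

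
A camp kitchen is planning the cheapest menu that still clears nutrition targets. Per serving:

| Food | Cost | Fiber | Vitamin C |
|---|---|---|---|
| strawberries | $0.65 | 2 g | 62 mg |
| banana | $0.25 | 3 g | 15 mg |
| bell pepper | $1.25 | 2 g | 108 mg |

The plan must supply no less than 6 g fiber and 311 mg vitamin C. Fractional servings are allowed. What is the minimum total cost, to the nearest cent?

This is a tiny linear program; its minimum lies at a vertex of the feasible set. List the vertices and price them.
strawberries only: max(6/2, 311/62) = 5.016 servings → $3.26.
banana only: max(6/3, 311/15) = 20.73 servings → $5.18.
bell pepper only: max(6/2, 311/108) = 3 servings → $3.75.
strawberries + banana with both targets exact would need a negative amount; discard.
strawberries + bell pepper with both tight: 0.2826 servings and 2.717 servings → $3.58.
banana + bell pepper with both tight: 0.08844 servings and 2.867 servings → $3.61.
The minimum over all feasible corners is $3.26.

$3.26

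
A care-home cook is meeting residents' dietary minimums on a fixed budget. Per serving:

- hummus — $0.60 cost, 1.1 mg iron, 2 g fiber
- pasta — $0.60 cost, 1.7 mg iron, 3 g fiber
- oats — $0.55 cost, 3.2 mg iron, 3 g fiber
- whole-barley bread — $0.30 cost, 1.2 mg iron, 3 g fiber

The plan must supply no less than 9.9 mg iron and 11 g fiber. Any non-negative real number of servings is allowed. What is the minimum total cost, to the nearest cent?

$1.79

At the optimum either one food covers both requirements or two foods hit both targets exactly; no other combination can be cheaper.
hummus only: max(9.9/1.1, 11/2) = 9 servings → $5.40.
pasta only: max(9.9/1.7, 11/3) = 5.824 servings → $3.49.
oats only: max(9.9/3.2, 11/3) = 3.667 servings → $2.02.
whole-barley bread only: max(9.9/1.2, 11/3) = 8.25 servings → $2.48.
hummus + pasta: intersection lies outside the first quadrant.
hummus + oats with both tight: 1.774 servings and 2.484 servings → $2.43.
hummus + whole-barley bread with both targets exact would need a negative amount; discard.
pasta + oats with both tight: 1.222 servings and 2.444 servings → $2.08.
pasta + whole-barley bread with both targets exact would need a negative amount; discard.
oats + whole-barley bread with both tight: 2.75 servings and 0.9167 servings → $1.79.
So the least-cost plan costs $1.79.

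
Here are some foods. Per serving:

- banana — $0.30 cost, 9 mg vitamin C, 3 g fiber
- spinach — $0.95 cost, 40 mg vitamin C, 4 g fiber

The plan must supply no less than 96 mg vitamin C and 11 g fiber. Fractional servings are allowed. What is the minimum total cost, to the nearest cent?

$2.34

banana only: max(96/9, 11/3) = 10.67 servings → $3.20.
spinach only: max(96/40, 11/4) = 2.75 servings → $2.61.
banana + spinach with both tight: 0.6667 servings and 2.25 servings → $2.34.
The minimum over all feasible corners is $2.34.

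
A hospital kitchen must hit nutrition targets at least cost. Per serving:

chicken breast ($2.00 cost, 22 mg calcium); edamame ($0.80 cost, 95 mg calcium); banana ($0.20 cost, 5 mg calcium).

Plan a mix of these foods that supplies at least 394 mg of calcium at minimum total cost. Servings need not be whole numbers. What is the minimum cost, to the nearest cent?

Cost per mg of calcium: edamame $0.0084, banana $0.0400, chicken breast $0.0909.
With no serving limits, use only edamame: 394 mg / 95 mg = 4.147 servings × $0.80 = $3.32.

$3.32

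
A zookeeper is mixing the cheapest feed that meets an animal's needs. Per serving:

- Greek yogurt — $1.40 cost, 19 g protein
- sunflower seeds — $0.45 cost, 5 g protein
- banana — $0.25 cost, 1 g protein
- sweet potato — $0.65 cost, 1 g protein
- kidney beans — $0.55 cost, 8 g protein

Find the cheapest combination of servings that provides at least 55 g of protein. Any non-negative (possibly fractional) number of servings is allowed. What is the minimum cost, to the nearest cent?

Cost per g of protein: kidney beans $0.0688, Greek yogurt $0.0737, sunflower seeds $0.0900, banana $0.2500, sweet potato $0.6500.
With no serving limits, use only kidney beans: 55 g / 8 g = 6.875 servings × $0.55 = $3.78.

$3.78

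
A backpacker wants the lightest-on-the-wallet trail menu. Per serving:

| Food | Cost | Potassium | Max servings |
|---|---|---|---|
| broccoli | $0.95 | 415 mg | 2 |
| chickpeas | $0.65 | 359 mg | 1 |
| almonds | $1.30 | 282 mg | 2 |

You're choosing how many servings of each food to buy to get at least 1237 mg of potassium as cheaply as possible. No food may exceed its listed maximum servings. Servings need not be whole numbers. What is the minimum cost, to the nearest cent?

$2.77

Cost per mg of potassium: chickpeas $0.0018, broccoli $0.0023, almonds $0.0046.
Take 1 serving of chickpeas: +359.0 mg potassium for $0.65 (total $0.65, still need 878.0 mg).
Take 2 servings of broccoli: +830.0 mg potassium for $1.90 (total $2.55, still need 48.0 mg).
Take 0.1702 servings of almonds: +48.0 mg potassium for $0.22 (total $2.77, still need 0.0 mg).
Filling from the cheapest source first is optimal under one linear minimum: $2.77.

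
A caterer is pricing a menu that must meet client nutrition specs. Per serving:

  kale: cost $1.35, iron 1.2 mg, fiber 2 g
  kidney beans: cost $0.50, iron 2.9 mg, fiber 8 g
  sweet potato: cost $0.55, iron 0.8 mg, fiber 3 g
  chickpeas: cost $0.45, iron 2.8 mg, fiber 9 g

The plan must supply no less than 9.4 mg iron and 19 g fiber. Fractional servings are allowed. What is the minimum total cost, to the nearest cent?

For a min-cost LP with two ≥-constraints, a basic feasible solution has at most two positive variables.
kale only: max(9.4/1.2, 19/2) = 9.5 servings → $12.82.
kidney beans only: max(9.4/2.9, 19/8) = 3.241 servings → $1.62.
sweet potato only: max(9.4/0.8, 19/3) = 11.75 servings → $6.46.
chickpeas only: max(9.4/2.8, 19/9) = 3.357 servings → $1.51.
kale + kidney beans with both tight: 5.289 servings and 1.053 servings → $7.67.
kale + sweet potato with both tight: 6.5 servings and 2 servings → $9.88.
kale + chickpeas with both tight: 6.038 servings and 0.7692 servings → $8.50.
kidney beans + sweet potato: the both-tight solution has a negative serving — not a feasible corner.
kidney beans + chickpeas with both targets exact would need a negative amount; discard.
sweet potato + chickpeas: intersection lies outside the first quadrant.
So the least-cost plan costs $1.51.

$1.51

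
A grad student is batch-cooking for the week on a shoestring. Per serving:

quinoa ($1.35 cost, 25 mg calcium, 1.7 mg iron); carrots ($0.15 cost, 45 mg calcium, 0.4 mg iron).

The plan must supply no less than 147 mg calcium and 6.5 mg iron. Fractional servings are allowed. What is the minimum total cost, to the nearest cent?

This is a tiny linear program; its minimum lies at a vertex of the feasible set. List the vertices and price them.
quinoa only: max(147/25, 6.5/1.7) = 5.88 servings → $7.94.
carrots only: max(147/45, 6.5/0.4) = 16.25 servings → $2.44.
quinoa + carrots with both tight: 3.514 servings and 1.314 servings → $4.94.
So the least-cost plan costs $2.44.

$2.44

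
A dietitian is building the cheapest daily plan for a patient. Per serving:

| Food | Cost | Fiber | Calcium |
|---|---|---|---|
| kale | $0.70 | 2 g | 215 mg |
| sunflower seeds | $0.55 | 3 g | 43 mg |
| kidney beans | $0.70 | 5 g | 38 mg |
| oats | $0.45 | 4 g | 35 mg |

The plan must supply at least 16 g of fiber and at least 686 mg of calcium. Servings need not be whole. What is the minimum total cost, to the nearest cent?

An LP optimum is at a vertex; with two nutrient constraints at most two foods are used. Check each candidate.
kale only: max(16/2, 686/215) = 8 servings → $5.60.
sunflower seeds only: max(16/3, 686/43) = 15.95 servings → $8.77.
kidney beans only: max(16/5, 686/38) = 18.05 servings → $12.64.
oats only: max(16/4, 686/35) = 19.6 servings → $8.82.
kale + sunflower seeds with both tight: 2.451 servings and 3.699 servings → $3.75.
kale + kidney beans with both tight: 2.825 servings and 2.07 servings → $3.43.
kale + oats with both tight: 2.765 servings and 2.618 servings → $3.11.
sunflower seeds + kidney beans with both targets exact would need a negative amount; discard.
sunflower seeds + oats: the both-tight solution has a negative serving — not a feasible corner.
kidney beans + oats: intersection lies outside the first quadrant.
Cheapest feasible corner: $3.11.

$3.11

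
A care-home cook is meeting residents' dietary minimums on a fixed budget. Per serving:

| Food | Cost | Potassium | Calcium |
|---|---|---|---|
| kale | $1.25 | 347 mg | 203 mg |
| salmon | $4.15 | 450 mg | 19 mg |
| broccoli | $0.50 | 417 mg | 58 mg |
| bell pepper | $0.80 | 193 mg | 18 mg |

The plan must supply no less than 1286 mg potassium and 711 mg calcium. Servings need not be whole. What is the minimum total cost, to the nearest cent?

For a min-cost LP with two ≥-constraints, a basic feasible solution has at most two positive variables.
kale only: max(1286/347, 711/203) = 3.706 servings → $4.63.
salmon only: max(1286/450, 711/19) = 37.42 servings → $155.30.
broccoli only: max(1286/417, 711/58) = 12.26 servings → $6.13.
bell pepper only: max(1286/193, 711/18) = 39.5 servings → $31.60.
kale + salmon with both tight: 3.487 servings and 0.1692 servings → $5.06.
kale + broccoli with both tight: 3.439 servings and 0.2223 servings → $4.41.
kale + bell pepper with both tight: 3.464 servings and 0.4355 servings → $4.68.
salmon + broccoli: the both-tight solution has a negative serving — not a feasible corner.
salmon + bell pepper: intersection lies outside the first quadrant.
broccoli + bell pepper: intersection lies outside the first quadrant.
The minimum over all feasible corners is $4.41.

$4.41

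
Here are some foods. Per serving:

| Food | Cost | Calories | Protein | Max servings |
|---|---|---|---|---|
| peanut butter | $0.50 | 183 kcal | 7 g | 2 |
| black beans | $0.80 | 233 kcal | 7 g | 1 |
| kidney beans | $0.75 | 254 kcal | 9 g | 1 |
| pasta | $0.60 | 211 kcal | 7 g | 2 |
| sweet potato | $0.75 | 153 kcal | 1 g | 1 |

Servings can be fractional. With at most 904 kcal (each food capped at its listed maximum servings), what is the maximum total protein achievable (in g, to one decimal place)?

Protein per kcal: peanut butter 0.03825, kidney beans 0.03543, pasta 0.03318, black beans 0.03004, sweet potato 0.006536.
Take 2 servings of peanut butter: uses 366 kcal, +14.0 g protein (running total 14.0 g).
Take 1 serving of kidney beans: uses 254 kcal, +9.0 g protein (running total 23.0 g).
Take 1.346 servings of pasta: uses 284 kcal, +9.4 g protein (running total 32.4 g).
Filling greedily by protein-per-kcal is optimal for one linear limit, giving 32.4 g.

32.4 g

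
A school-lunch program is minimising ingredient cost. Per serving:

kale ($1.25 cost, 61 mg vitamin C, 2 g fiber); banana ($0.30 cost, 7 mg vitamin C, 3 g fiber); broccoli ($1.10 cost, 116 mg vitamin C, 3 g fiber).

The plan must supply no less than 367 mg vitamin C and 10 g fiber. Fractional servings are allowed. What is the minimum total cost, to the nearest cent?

$3.52

At the optimum either one food covers both requirements or two foods hit both targets exactly; no other combination can be cheaper.
kale only: max(367/61, 10/2) = 6.016 servings → $7.52.
banana only: max(367/7, 10/3) = 52.43 servings → $15.73.
broccoli only: max(367/116, 10/3) = 3.333 servings → $3.67.
kale + banana: intersection lies outside the first quadrant.
kale + broccoli with both tight: 1.204 servings and 2.531 servings → $4.29.
banana + broccoli with both tight: 0.1804 servings and 3.153 servings → $3.52.
The minimum over all feasible corners is $3.52.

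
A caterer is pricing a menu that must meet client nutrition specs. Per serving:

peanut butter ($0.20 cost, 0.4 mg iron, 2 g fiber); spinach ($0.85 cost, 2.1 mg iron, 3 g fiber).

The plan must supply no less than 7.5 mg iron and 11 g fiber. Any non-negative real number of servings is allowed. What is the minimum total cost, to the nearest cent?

Minimising a linear cost over {iron ≥ 7.5, fiber ≥ 11, servings ≥ 0} — the optimum is at a vertex, using one or two foods.
peanut butter only: max(7.5/0.4, 11/2) = 18.75 servings → $3.75.
spinach only: max(7.5/2.1, 11/3) = 3.667 servings → $3.12.
peanut butter + spinach with both tight: 0.2 servings and 3.533 servings → $3.04.
Cheapest feasible corner: $3.04.

$3.04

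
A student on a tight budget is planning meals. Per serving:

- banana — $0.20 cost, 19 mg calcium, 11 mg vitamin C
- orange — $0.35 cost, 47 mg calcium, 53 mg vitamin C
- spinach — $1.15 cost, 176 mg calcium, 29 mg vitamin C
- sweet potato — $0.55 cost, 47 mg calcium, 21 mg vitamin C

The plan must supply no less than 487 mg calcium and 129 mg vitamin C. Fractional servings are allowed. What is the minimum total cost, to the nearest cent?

$3.23

Check every corner: each single food scaled to meet both minima, and each pair solved so both constraints bind.
banana only: max(487/19, 129/11) = 25.63 servings → $5.13.
orange only: max(487/47, 129/53) = 10.36 servings → $3.63.
spinach only: max(487/176, 129/29) = 4.448 servings → $5.12.
sweet potato only: max(487/47, 129/21) = 10.36 servings → $5.70.
banana + orange with both targets exact would need a negative amount; discard.
banana + spinach with both tight: 6.196 servings and 2.098 servings → $3.65.
banana + sweet potato: intersection lies outside the first quadrant.
orange + spinach with both tight: 1.077 servings and 2.479 servings → $3.23.
orange + sweet potato with both targets exact would need a negative amount; discard.
spinach + sweet potato with both tight: 1.785 servings and 3.678 servings → $4.08.
So the least-cost plan costs $3.23.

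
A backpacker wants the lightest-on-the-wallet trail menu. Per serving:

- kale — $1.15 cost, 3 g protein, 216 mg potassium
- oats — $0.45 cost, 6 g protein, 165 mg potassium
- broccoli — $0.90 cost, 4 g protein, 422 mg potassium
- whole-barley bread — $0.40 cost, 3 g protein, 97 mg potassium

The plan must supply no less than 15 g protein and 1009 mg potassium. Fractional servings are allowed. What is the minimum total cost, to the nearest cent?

A basic optimal solution has at most two foods positive. Try each food alone and each pair with both targets met exactly.
kale only: max(15/3, 1009/216) = 5 servings → $5.75.
oats only: max(15/6, 1009/165) = 6.115 servings → $2.75.
broccoli only: max(15/4, 1009/422) = 3.75 servings → $3.38.
whole-barley bread only: max(15/3, 1009/97) = 10.4 servings → $4.16.
kale + oats with both tight: 4.468 servings and 0.2659 servings → $5.26.
kale + broccoli: intersection lies outside the first quadrant.
kale + whole-barley bread with both tight: 4.403 servings and 0.5966 servings → $5.30.
oats + broccoli with both tight: 1.225 servings and 1.912 servings → $2.27.
oats + whole-barley bread: intersection lies outside the first quadrant.
broccoli + whole-barley bread with both tight: 1.79 servings and 2.613 servings → $2.66.
So the least-cost plan costs $2.27.

$2.27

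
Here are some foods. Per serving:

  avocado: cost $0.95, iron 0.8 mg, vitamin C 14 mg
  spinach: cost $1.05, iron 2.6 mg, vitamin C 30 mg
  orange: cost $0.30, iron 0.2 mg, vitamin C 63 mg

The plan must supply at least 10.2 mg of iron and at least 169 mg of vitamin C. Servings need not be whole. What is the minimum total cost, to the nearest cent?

$4.30

An LP optimum is at a vertex; with two nutrient constraints at most two foods are used. Check each candidate.
avocado only: max(10.2/0.8, 169/14) = 12.75 servings → $12.11.
spinach only: max(10.2/2.6, 169/30) = 5.633 servings → $5.92.
orange only: max(10.2/0.2, 169/63) = 51 servings → $15.30.
avocado + spinach with both tight: 10.76 servings and 0.6129 servings → $10.86.
avocado + orange: intersection lies outside the first quadrant.
spinach + orange with both tight: 3.858 servings and 0.8454 servings → $4.30.
So the least-cost plan costs $4.30.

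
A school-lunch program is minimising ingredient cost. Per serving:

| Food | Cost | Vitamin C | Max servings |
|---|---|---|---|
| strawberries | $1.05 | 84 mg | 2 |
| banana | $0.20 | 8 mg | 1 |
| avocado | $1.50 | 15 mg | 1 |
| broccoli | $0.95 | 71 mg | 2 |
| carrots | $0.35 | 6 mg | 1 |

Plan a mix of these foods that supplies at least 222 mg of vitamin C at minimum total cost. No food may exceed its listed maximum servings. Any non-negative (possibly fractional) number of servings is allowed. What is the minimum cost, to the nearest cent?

Cost per mg of vitamin C: strawberries $0.0125, broccoli $0.0134, banana $0.0250, carrots $0.0583, avocado $0.1000.
Take 2 servings of strawberries: +168.0 mg vitamin C for $2.10 (total $2.10, still need 54.0 mg).
Take 0.7606 servings of broccoli: +54.0 mg vitamin C for $0.72 (total $2.82, still need 0.0 mg).
Greedy by cheapest-per-mg is optimal for a single linear constraint, so the minimum cost is $2.82.

$2.82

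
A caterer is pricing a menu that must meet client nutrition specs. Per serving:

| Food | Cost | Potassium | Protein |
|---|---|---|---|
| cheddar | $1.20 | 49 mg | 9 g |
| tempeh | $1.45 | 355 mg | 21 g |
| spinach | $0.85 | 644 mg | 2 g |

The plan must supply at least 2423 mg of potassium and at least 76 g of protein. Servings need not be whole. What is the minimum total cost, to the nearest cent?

$6.58

Two binding constraints pin down two serving amounts, so the optimal mix uses at most two foods. The candidates are each food alone (scaled to the tighter of potassium/protein) and each pair with both constraints tight.
cheddar only: max(2423/49, 76/9) = 49.45 servings → $59.34.
tempeh only: max(2423/355, 76/21) = 6.825 servings → $9.90.
spinach only: max(2423/644, 76/2) = 38 servings → $32.30.
cheddar + tempeh with both targets exact would need a negative amount; discard.
cheddar + spinach with both tight: 7.739 servings and 3.174 servings → $11.98.
tempeh + spinach with both tight: 3.441 servings and 1.865 servings → $6.58.
The minimum over all feasible corners is $6.58.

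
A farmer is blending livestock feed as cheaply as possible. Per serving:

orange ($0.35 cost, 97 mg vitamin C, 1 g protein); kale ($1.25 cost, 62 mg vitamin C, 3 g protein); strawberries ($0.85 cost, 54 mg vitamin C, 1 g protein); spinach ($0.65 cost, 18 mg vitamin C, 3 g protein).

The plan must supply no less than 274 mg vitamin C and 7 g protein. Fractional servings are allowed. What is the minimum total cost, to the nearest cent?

$1.86

A basic optimal solution has at most two foods positive. Try each food alone and each pair with both targets met exactly.
orange only: max(274/97, 7/1) = 7 servings → $2.45.
kale only: max(274/62, 7/3) = 4.419 servings → $5.52.
strawberries only: max(274/54, 7/1) = 7 servings → $5.95.
spinach only: max(274/18, 7/3) = 15.22 servings → $9.89.
orange + kale with both tight: 1.694 servings and 1.769 servings → $2.80.
orange + strawberries: the both-tight solution has a negative serving — not a feasible corner.
orange + spinach with both tight: 2.549 servings and 1.484 servings → $1.86.
kale + strawberries with both tight: 1.04 servings and 3.88 servings → $4.60.
kale + spinach: the both-tight solution has a negative serving — not a feasible corner.
strawberries + spinach with both tight: 4.833 servings and 0.7222 servings → $4.58.
The minimum over all feasible corners is $1.86.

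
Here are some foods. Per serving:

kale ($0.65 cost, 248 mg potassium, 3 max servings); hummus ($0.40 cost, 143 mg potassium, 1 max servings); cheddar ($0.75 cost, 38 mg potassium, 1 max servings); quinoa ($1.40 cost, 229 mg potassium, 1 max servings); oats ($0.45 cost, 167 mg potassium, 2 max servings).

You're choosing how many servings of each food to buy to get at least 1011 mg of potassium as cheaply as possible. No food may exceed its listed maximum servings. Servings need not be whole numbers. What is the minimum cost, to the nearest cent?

$2.67

Cost per mg of potassium: kale $0.0026, oats $0.0027, hummus $0.0028, quinoa $0.0061, cheddar $0.0197.
Take 3 servings of kale: +744.0 mg potassium for $1.95 (total $1.95, still need 267.0 mg).
Take 1.599 servings of oats: +267.0 mg potassium for $0.72 (total $2.67, still need 0.0 mg).
Greedy by cheapest-per-mg is optimal for a single linear constraint, so the minimum cost is $2.67.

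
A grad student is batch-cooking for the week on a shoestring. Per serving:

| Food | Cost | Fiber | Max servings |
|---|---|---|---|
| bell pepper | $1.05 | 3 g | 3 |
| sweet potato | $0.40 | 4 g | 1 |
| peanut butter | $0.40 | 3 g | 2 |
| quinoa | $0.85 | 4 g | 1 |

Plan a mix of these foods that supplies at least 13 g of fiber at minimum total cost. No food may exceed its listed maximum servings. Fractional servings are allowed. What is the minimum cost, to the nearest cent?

$1.84

Cost per g of fiber: sweet potato $0.1000, peanut butter $0.1333, quinoa $0.2125, bell pepper $0.3500.
Take 1 serving of sweet potato: +4.0 g fiber for $0.40 (total $0.40, still need 9.0 g).
Take 2 servings of peanut butter: +6.0 g fiber for $0.80 (total $1.20, still need 3.0 g).
Take 0.75 servings of quinoa: +3.0 g fiber for $0.64 (total $1.84, still need 0.0 g).
Filling from the cheapest source first is optimal under one linear minimum: $1.84.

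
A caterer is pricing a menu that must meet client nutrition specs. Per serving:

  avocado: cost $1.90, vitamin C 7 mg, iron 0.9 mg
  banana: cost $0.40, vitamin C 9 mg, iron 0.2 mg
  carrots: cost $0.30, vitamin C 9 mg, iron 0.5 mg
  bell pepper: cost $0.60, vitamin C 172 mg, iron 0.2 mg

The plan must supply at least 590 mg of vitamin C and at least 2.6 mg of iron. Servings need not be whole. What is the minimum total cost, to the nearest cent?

With two linear requirements the optimum uses one or two foods; enumerate the corners.
avocado only: max(590/7, 2.6/0.9) = 84.29 servings → $160.14.
banana only: max(590/9, 2.6/0.2) = 65.56 servings → $26.22.
carrots only: max(590/9, 2.6/0.5) = 65.56 servings → $19.67.
bell pepper only: max(590/172, 2.6/0.2) = 13 servings → $7.80.
avocado + banana: intersection lies outside the first quadrant.
avocado + carrots with both targets exact would need a negative amount; discard.
avocado + bell pepper with both tight: 2.146 servings and 3.343 servings → $6.08.
banana + carrots: the both-tight solution has a negative serving — not a feasible corner.
banana + bell pepper with both tight: 10.1 servings and 2.902 servings → $5.78.
carrots + bell pepper with both tight: 3.91 servings and 3.226 servings → $3.11.
So the least-cost plan costs $3.11.

$3.11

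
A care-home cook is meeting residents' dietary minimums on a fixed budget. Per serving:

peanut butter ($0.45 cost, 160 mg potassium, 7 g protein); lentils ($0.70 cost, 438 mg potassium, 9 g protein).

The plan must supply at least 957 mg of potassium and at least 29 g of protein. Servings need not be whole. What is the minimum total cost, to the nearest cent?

The cheapest plan sits at a corner of the feasible region — with two constraints it uses at most two foods.
peanut butter only: max(957/160, 29/7) = 5.981 servings → $2.69.
lentils only: max(957/438, 29/9) = 3.222 servings → $2.26.
peanut butter + lentils with both tight: 2.515 servings and 1.266 servings → $2.02.
The minimum over all feasible corners is $2.02.

$2.02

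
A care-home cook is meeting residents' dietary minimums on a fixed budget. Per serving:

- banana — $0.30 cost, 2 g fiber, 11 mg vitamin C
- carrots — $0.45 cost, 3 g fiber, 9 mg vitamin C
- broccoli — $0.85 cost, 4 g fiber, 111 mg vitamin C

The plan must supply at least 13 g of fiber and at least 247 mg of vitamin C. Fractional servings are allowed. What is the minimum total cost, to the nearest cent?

$2.44

Two binding constraints pin down two serving amounts, so the optimal mix uses at most two foods. The candidates are each food alone (scaled to the tighter of fiber/vitamin C) and each pair with both constraints tight.
banana only: max(13/2, 247/11) = 22.45 servings → $6.74.
carrots only: max(13/3, 247/9) = 27.44 servings → $12.35.
broccoli only: max(13/4, 247/111) = 3.25 servings → $2.76.
banana + carrots: intersection lies outside the first quadrant.
banana + broccoli with both tight: 2.556 servings and 1.972 servings → $2.44.
carrots + broccoli with both tight: 1.532 servings and 2.101 servings → $2.48.
The minimum over all feasible corners is $2.44.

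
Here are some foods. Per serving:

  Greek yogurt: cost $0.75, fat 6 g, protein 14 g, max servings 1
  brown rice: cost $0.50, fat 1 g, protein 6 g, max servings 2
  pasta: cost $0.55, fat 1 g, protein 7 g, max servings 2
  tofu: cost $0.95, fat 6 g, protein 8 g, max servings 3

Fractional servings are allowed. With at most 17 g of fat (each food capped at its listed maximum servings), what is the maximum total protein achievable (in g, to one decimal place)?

49.3 g

Protein per g fat: pasta 7, brown rice 6, Greek yogurt 2.333, tofu 1.333.
Take 2 servings of pasta: uses 2 g fat, +14.0 g protein (running total 14.0 g).
Take 2 servings of brown rice: uses 2 g fat, +12.0 g protein (running total 26.0 g).
Take 1 serving of Greek yogurt: uses 6 g fat, +14.0 g protein (running total 40.0 g).
Take 1.167 servings of tofu: uses 7 g fat, +9.3 g protein (running total 49.3 g).
Filling greedily by protein-per-g fat is optimal for one linear limit, giving 49.3 g.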